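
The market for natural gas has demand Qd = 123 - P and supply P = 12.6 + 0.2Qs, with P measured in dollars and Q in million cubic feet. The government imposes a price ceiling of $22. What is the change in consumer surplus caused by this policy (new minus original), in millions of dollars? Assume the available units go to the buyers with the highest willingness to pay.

Rearranging supply gives Qs = 5P - 63. Equilibrium: 123 - P = 5P - 63, so 186 = 6P and P* = 31, Q* = 92.
The ceiling of 22 is below the equilibrium price 31, so it binds.
At P = 22: Qd = 123 - 22 = 101 and Qs = 5·22 - 63 = 47.
Consumer surplus without the control is ½ · (123 - 31) · 92 = 4232.
With the ceiling, 47 units are sold at 22 (assume they go to the highest-value buyers). The demand price at Q = 47 is 76, so CS = ½ · [(123 - 22) + (76 - 22)] · 47 = 3642.5.
Change in consumer surplus = 3642.5 - 4232 = -589.5.

-589.5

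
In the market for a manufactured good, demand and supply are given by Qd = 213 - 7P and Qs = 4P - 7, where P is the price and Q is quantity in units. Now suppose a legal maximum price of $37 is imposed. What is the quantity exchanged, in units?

In a free market, 213 - 7P = 4P - 7 gives the equilibrium P* = 20, Q* = 73.
Since 37 is above P* = 20, the ceiling does not bind and the free-market outcome prevails.

73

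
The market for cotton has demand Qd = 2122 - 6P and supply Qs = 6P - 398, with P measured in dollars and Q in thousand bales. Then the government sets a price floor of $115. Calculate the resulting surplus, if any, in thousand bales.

Without the control the market clears where 2122 - 6P = 6P - 398, i.e. P* = 210 and Q* = 862.
The floor of 115 is below the equilibrium price 210, so it is not binding; the market clears at P* = 210, Q* = 862.
Since the control does not bind, there is no surplus.

0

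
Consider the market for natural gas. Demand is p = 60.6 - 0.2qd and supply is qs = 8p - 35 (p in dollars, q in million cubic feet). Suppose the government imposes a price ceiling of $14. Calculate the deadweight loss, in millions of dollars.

Rearranging demand gives qd = 303 - 5p. Without the control the market clears where 303 - 5p = 8p - 35, i.e. p* = 26 and q* = 173.
The ceiling of 14 is below the equilibrium price 26, so it binds.
At p = 14: qd = 303 - 5·14 = 233 and qs = 8·14 - 35 = 77.
Quantity traded falls to 77. At q = 77 the demand price is (303 - 77)/5 = 45.2 and the supply price is (35 + 77)/8 = 14.
Deadweight loss = ½ · (45.2 - 14) · (173 - 77) = ½ · 31.2 · 96 = 1497.6.

1497.6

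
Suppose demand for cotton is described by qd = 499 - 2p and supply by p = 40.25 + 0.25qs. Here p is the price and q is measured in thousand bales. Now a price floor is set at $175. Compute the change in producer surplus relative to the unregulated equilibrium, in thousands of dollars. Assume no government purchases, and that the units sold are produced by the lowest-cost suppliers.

7572.5

Rearranging supply gives qs = 4p - 161. Without the control the market clears where 499 - 2p = 4p - 161, i.e. p* = 110 and q* = 279.
Because the floor (175) lies above the market-clearing price, it is binding.
At p = 175: qd = 499 - 2·175 = 149 and qs = 4·175 - 161 = 539.
Producer surplus without the control is ½ · (110 - 40.25) · 279 = 9730.125.
With the floor, 149 units are sold at 175. The supply price at q = 149 is 77.5, so PS = ½ · [(175 - 40.25) + (175 - 77.5)] · 149 = 17302.625.
Change in producer surplus = 17302.625 - 9730.125 = 7572.5.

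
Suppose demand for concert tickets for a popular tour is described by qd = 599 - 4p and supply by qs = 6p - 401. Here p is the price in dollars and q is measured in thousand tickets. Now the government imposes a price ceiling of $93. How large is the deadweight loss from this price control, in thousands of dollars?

Setting quantity demanded equal to quantity supplied, 599 - 4p = 6p - 401, gives p* = 100 and q* = 199.
Since 93 < 100, the ceiling is binding.
At p = 93: qd = 599 - 4·93 = 227 and qs = 6·93 - 401 = 157.
Quantity traded falls to 157. At q = 157 the demand price is (599 - 157)/4 = 110.5 and the supply price is (401 + 157)/6 = 93.
Deadweight loss = ½ · (110.5 - 93) · (199 - 157) = ½ · 17.5 · 42 = 367.5.

367.5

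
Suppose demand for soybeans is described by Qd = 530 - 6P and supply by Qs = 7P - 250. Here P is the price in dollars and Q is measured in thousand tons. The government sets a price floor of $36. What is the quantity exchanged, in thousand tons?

170

Equilibrium: 530 - 6P = 7P - 250, so 780 = 13P and P* = 60, Q* = 170.
The floor of 36 is below the equilibrium price 60, so it is not binding; the market clears at P* = 60, Q* = 170.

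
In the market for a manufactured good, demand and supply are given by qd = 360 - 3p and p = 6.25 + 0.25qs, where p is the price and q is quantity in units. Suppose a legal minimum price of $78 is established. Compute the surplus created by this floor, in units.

161

Rearranging supply gives qs = 4p - 25. Without the control the market clears where 360 - 3p = 4p - 25, i.e. p* = 55 and q* = 195.
Since 78 > 55, the floor is binding.
At p = 78: qd = 360 - 3·78 = 126 and qs = 4·78 - 25 = 287.
Surplus = qs - qd = 287 - 126 = 161.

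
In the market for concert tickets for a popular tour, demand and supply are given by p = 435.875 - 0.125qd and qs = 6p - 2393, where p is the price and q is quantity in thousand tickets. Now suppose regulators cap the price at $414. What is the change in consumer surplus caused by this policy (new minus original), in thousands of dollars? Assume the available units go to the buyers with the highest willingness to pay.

465

Rearranging demand gives qd = 3487 - 8p. In a free market, 3487 - 8p = 6p - 2393 gives the equilibrium p* = 420, q* = 127.
Since 414 < 420, the ceiling is binding.
At p = 414: qd = 3487 - 8·414 = 175 and qs = 6·414 - 2393 = 91.
Consumer surplus without the control is ½ · (435.875 - 420) · 127 = 1008.0625.
With the ceiling, 91 units are sold at 414 (assume they go to the highest-value buyers). The demand price at q = 91 is 424.5, so CS = ½ · [(435.875 - 414) + (424.5 - 414)] · 91 = 1473.0625.
Change in consumer surplus = 1473.0625 - 1008.0625 = 465.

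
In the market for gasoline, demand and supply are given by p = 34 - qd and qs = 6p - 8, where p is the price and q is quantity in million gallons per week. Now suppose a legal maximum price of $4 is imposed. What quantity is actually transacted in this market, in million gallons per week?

Rearranging demand gives qd = 34 - p. In a free market, 34 - p = 6p - 8 gives the equilibrium p* = 6, q* = 28.
Since 4 < 6, the ceiling is binding.
At p = 4: qd = 34 - 4 = 30 and qs = 6·4 - 8 = 16.
The quantity actually transacted is the short side, supply: 16.

16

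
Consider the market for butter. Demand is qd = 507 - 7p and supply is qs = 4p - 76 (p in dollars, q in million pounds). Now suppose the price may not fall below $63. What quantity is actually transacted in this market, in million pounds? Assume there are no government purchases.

66

Equilibrium: 507 - 7p = 4p - 76, so 583 = 11p and p* = 53, q* = 136.
The floor of 63 is above the equilibrium price 53, so it binds.
At p = 63: qd = 507 - 7·63 = 66 and qs = 4·63 - 76 = 176.
The quantity actually transacted is the short side, demand: 66.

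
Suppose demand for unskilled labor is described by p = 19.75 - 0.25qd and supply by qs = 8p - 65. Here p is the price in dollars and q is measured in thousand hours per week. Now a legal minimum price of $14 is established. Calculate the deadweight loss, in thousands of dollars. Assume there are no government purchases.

12

Rearranging demand gives qd = 79 - 4p. Setting quantity demanded equal to quantity supplied, 79 - 4p = 8p - 65, gives p* = 12 and q* = 31.
Since 14 > 12, the floor is binding.
At p = 14: qd = 79 - 4·14 = 23 and qs = 8·14 - 65 = 47.
Quantity traded falls to 23. At q = 23 the demand price is (79 - 23)/4 = 14 and the supply price is (65 + 23)/8 = 11.
Deadweight loss = ½ · (14 - 11) · (31 - 23) = ½ · 3 · 8 = 12.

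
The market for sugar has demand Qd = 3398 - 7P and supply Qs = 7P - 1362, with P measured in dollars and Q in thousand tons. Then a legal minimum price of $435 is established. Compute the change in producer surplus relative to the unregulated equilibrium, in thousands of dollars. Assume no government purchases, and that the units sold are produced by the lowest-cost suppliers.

1947.5

Setting quantity demanded equal to quantity supplied, 3398 - 7P = 7P - 1362, gives P* = 340 and Q* = 1018.
The floor of 435 is above the equilibrium price 340, so it binds.
At P = 435: Qd = 3398 - 7·435 = 353 and Qs = 7·435 - 1362 = 1683.
Producer surplus without the control is ½ · (340 - 1362/7) · 1018 = 518162/7.
With the floor, 353 units are sold at 435. The supply price at Q = 353 is 245, so PS = ½ · [(435 - 1362/7) + (435 - 245)] · 353 = 1063589/14.
Change in producer surplus = 1063589/14 - 518162/7 = 1947.5.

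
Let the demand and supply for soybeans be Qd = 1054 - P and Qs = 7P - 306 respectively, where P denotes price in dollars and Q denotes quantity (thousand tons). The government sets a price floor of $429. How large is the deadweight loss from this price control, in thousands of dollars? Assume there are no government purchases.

Without the control the market clears where 1054 - P = 7P - 306, i.e. P* = 170 and Q* = 884.
The floor of 429 is above the equilibrium price 170, so it binds.
At P = 429: Qd = 1054 - 429 = 625 and Qs = 7·429 - 306 = 2697.
Quantity traded falls to 625. At Q = 625 the demand price is 1054 - 625 = 429 and the supply price is (306 + 625)/7 = 133.
Deadweight loss = ½ · (429 - 133) · (884 - 625) = ½ · 296 · 259 = 38332.

38332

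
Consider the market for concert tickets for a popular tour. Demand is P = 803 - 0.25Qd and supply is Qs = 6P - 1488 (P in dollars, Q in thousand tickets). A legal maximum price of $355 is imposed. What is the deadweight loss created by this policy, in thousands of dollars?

Rearranging demand gives Qd = 3212 - 4P. Without the control the market clears where 3212 - 4P = 6P - 1488, i.e. P* = 470 and Q* = 1332.
Because the ceiling (355) lies below the market-clearing price, it is binding.
At P = 355: Qd = 3212 - 4·355 = 1792 and Qs = 6·355 - 1488 = 642.
Quantity traded falls to 642. At Q = 642 the demand price is (3212 - 642)/4 = 642.5 and the supply price is (1488 + 642)/6 = 355.
Deadweight loss = ½ · (642.5 - 355) · (1332 - 642) = ½ · 287.5 · 690 = 99187.5.

99187.5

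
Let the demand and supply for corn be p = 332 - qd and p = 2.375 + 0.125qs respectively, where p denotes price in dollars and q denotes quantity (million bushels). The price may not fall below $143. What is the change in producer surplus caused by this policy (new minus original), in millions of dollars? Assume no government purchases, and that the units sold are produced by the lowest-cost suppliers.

18980

Rearranging demand gives qd = 332 - p; rearranging supply gives qs = 8p - 19. Without the control the market clears where 332 - p = 8p - 19, i.e. p* = 39 and q* = 293.
The floor of 143 is above the equilibrium price 39, so it binds.
At p = 143: qd = 332 - 143 = 189 and qs = 8·143 - 19 = 1125.
Producer surplus without the control is ½ · (39 - 2.375) · 293 = 5365.5625.
With the floor, 189 units are sold at 143. The supply price at q = 189 is 26, so PS = ½ · [(143 - 2.375) + (143 - 26)] · 189 = 24345.5625.
Change in producer surplus = 24345.5625 - 5365.5625 = 18980.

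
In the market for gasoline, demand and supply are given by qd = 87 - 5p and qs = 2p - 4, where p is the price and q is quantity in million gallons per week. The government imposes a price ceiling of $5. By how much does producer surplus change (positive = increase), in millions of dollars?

Setting quantity demanded equal to quantity supplied, 87 - 5p = 2p - 4, gives p* = 13 and q* = 22.
The ceiling of 5 is below the equilibrium price 13, so it binds.
At p = 5: qd = 87 - 5·5 = 62 and qs = 2·5 - 4 = 6.
Producer surplus without the control is ½ · (13 - 2) · 22 = 121.
With the ceiling, producers sell 6 units at 5, so PS = ½ · (5 - 2) · 6 = 9.
Change in producer surplus = 9 - 121 = -112.

-112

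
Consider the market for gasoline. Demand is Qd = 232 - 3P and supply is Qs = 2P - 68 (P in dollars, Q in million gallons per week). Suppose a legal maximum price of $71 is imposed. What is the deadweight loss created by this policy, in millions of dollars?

Without the control the market clears where 232 - 3P = 2P - 68, i.e. P* = 60 and Q* = 52.
The ceiling of 71 is above the equilibrium price 60, so it is not binding; the market clears at P* = 60, Q* = 52.
Since the control does not bind, no trades are prevented and deadweight loss is zero.

0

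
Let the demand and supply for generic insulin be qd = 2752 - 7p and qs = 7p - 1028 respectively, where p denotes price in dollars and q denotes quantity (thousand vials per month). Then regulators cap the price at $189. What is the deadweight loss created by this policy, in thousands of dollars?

Equilibrium: 2752 - 7p = 7p - 1028, so 3780 = 14p and p* = 270, q* = 862.
The ceiling of 189 is below the equilibrium price 270, so it binds.
At p = 189: qd = 2752 - 7·189 = 1429 and qs = 7·189 - 1028 = 295.
Quantity traded falls to 295. At q = 295 the demand price is (2752 - 295)/7 = 351 and the supply price is (1028 + 295)/7 = 189.
Deadweight loss = ½ · (351 - 189) · (862 - 295) = ½ · 162 · 567 = 45927.

45927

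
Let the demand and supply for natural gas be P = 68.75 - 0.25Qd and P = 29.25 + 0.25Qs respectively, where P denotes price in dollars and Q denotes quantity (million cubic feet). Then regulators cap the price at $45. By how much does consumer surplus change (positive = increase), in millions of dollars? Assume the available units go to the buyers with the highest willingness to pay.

Rearranging demand gives Qd = 275 - 4P; rearranging supply gives Qs = 4P - 117. Setting quantity demanded equal to quantity supplied, 275 - 4P = 4P - 117, gives P* = 49 and Q* = 79.
Since 45 < 49, the ceiling is binding.
At P = 45: Qd = 275 - 4·45 = 95 and Qs = 4·45 - 117 = 63.
Consumer surplus without the control is ½ · (68.75 - 49) · 79 = 780.125.
With the ceiling, 63 units are sold at 45 (assume they go to the highest-value buyers). The demand price at Q = 63 is 53, so CS = ½ · [(68.75 - 45) + (53 - 45)] · 63 = 1000.125.
Change in consumer surplus = 1000.125 - 780.125 = 220.

220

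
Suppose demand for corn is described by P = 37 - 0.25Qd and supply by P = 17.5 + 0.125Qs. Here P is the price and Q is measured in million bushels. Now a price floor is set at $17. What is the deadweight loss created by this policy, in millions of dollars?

0

Rearranging demand gives Qd = 148 - 4P; rearranging supply gives Qs = 8P - 140. Setting quantity demanded equal to quantity supplied, 148 - 4P = 8P - 140, gives P* = 24 and Q* = 52.
Since 17 is below P* = 24, the floor does not bind and the free-market outcome prevails.
Since the control does not bind, no trades are prevented and deadweight loss is zero.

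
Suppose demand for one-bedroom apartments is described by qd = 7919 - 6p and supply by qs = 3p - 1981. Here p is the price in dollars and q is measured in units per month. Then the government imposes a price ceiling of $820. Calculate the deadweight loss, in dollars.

Setting quantity demanded equal to quantity supplied, 7919 - 6p = 3p - 1981, gives p* = 1100 and q* = 1319.
The ceiling of 820 is below the equilibrium price 1100, so it binds.
At p = 820: qd = 7919 - 6·820 = 2999 and qs = 3·820 - 1981 = 479.
Quantity traded falls to 479. At q = 479 the demand price is (7919 - 479)/6 = 1240 and the supply price is (1981 + 479)/3 = 820.
Deadweight loss = ½ · (1240 - 820) · (1319 - 479) = ½ · 420 · 840 = 176400.

176400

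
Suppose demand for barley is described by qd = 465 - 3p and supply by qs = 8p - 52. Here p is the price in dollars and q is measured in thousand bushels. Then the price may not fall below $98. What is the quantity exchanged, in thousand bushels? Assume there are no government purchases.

171

Setting quantity demanded equal to quantity supplied, 465 - 3p = 8p - 52, gives p* = 47 and q* = 324.
The floor of 98 is above the equilibrium price 47, so it binds.
At p = 98: qd = 465 - 3·98 = 171 and qs = 8·98 - 52 = 732.
The quantity actually transacted is the short side, demand: 171.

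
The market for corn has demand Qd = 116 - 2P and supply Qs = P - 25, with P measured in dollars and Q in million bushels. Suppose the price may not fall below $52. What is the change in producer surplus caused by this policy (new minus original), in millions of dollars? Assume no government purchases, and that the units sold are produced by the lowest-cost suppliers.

Without the control the market clears where 116 - 2P = P - 25, i.e. P* = 47 and Q* = 22.
Since 52 > 47, the floor is binding.
At P = 52: Qd = 116 - 2·52 = 12 and Qs = 52 - 25 = 27.
Producer surplus without the control is ½ · (47 - 25) · 22 = 242.
With the floor, 12 units are sold at 52. The supply price at Q = 12 is 37, so PS = ½ · [(52 - 25) + (52 - 37)] · 12 = 252.
Change in producer surplus = 252 - 242 = 10.

10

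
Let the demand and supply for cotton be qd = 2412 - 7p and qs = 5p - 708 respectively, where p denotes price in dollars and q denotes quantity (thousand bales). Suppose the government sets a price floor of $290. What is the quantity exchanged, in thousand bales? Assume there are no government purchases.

In a free market, 2412 - 7p = 5p - 708 gives the equilibrium p* = 260, q* = 592.
Because the floor (290) lies above the market-clearing price, it is binding.
At p = 290: qd = 2412 - 7·290 = 382 and qs = 5·290 - 708 = 742.
The quantity actually transacted is the short side, demand: 382.

382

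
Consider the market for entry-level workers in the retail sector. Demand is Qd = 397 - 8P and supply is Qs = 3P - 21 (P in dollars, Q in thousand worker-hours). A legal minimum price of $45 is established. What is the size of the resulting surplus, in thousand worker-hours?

Without the control the market clears where 397 - 8P = 3P - 21, i.e. P* = 38 and Q* = 93.
Because the floor (45) lies above the market-clearing price, it is binding.
At P = 45: Qd = 397 - 8·45 = 37 and Qs = 3·45 - 21 = 114.
Surplus = Qs - Qd = 114 - 37 = 77.

77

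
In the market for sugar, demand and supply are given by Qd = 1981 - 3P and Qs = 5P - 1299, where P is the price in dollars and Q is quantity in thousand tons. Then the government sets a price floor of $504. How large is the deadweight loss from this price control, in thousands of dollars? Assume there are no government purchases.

In a free market, 1981 - 3P = 5P - 1299 gives the equilibrium P* = 410, Q* = 751.
Since 504 > 410, the floor is binding.
At P = 504: Qd = 1981 - 3·504 = 469 and Qs = 5·504 - 1299 = 1221.
Quantity traded falls to 469. At Q = 469 the demand price is (1981 - 469)/3 = 504 and the supply price is (1299 + 469)/5 = 353.6.
Deadweight loss = ½ · (504 - 353.6) · (751 - 469) = ½ · 150.4 · 282 = 21206.4.

21206.4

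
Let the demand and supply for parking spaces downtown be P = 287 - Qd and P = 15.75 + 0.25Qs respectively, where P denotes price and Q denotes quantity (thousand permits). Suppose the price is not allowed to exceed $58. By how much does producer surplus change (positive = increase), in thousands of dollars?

-2316

Rearranging demand gives Qd = 287 - P; rearranging supply gives Qs = 4P - 63. Equilibrium: 287 - P = 4P - 63, so 350 = 5P and P* = 70, Q* = 217.
Because the ceiling (58) lies below the market-clearing price, it is binding.
At P = 58: Qd = 287 - 58 = 229 and Qs = 4·58 - 63 = 169.
Producer surplus without the control is ½ · (70 - 15.75) · 217 = 5886.125.
With the ceiling, producers sell 169 units at 58, so PS = ½ · (58 - 15.75) · 169 = 3570.125.
Change in producer surplus = 3570.125 - 5886.125 = -2316.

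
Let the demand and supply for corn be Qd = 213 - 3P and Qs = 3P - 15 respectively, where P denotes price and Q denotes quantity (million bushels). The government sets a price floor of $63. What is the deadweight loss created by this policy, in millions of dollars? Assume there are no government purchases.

1875

Without the control the market clears where 213 - 3P = 3P - 15, i.e. P* = 38 and Q* = 99.
Because the floor (63) lies above the market-clearing price, it is binding.
At P = 63: Qd = 213 - 3·63 = 24 and Qs = 3·63 - 15 = 174.
Quantity traded falls to 24. At Q = 24 the demand price is (213 - 24)/3 = 63 and the supply price is (15 + 24)/3 = 13.
Deadweight loss = ½ · (63 - 13) · (99 - 24) = ½ · 50 · 75 = 1875.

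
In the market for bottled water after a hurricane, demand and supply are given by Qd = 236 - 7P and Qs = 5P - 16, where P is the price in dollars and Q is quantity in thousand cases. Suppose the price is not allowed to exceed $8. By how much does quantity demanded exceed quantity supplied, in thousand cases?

Equilibrium: 236 - 7P = 5P - 16, so 252 = 12P and P* = 21, Q* = 89.
The ceiling of 8 is below the equilibrium price 21, so it binds.
At P = 8: Qd = 236 - 7·8 = 180 and Qs = 5·8 - 16 = 24.
Shortage = Qd - Qs = 180 - 24 = 156.

156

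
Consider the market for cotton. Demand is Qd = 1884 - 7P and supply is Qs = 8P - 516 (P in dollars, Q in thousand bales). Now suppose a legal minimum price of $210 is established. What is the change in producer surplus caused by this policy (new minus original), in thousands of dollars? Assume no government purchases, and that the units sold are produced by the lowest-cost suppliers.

Without the control the market clears where 1884 - 7P = 8P - 516, i.e. P* = 160 and Q* = 764.
The floor of 210 is above the equilibrium price 160, so it binds.
At P = 210: Qd = 1884 - 7·210 = 414 and Qs = 8·210 - 516 = 1164.
Producer surplus without the control is ½ · (160 - 64.5) · 764 = 36481.
With the floor, 414 units are sold at 210. The supply price at Q = 414 is 116.25, so PS = ½ · [(210 - 64.5) + (210 - 116.25)] · 414 = 49524.75.
Change in producer surplus = 49524.75 - 36481 = 13043.75.

13043.75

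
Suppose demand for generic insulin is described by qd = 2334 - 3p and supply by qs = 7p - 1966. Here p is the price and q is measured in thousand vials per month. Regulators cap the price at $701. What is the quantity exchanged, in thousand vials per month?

1044

Without the control the market clears where 2334 - 3p = 7p - 1966, i.e. p* = 430 and q* = 1044.
Since 701 is above p* = 430, the ceiling does not bind and the free-market outcome prevails.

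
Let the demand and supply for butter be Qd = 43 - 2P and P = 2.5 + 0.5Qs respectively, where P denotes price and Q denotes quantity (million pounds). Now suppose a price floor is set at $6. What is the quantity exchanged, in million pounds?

19

Rearranging supply gives Qs = 2P - 5. In a free market, 43 - 2P = 2P - 5 gives the equilibrium P* = 12, Q* = 19.
Since 6 is below P* = 12, the floor does not bind and the free-market outcome prevails.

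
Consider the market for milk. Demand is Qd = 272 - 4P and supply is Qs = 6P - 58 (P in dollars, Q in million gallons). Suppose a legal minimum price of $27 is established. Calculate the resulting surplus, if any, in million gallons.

Equilibrium: 272 - 4P = 6P - 58, so 330 = 10P and P* = 33, Q* = 140.
The floor of 27 is below the equilibrium price 33, so it is not binding; the market clears at P* = 33, Q* = 140.
Since the control does not bind, there is no surplus.

0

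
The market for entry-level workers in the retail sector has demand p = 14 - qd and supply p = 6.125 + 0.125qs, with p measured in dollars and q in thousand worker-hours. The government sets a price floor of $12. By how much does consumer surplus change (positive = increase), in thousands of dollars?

-22.5

Rearranging demand gives qd = 14 - p; rearranging supply gives qs = 8p - 49. Setting quantity demanded equal to quantity supplied, 14 - p = 8p - 49, gives p* = 7 and q* = 7.
Since 12 > 7, the floor is binding.
At p = 12: qd = 14 - 12 = 2 and qs = 8·12 - 49 = 47.
Consumer surplus without the control is ½ · (14 - 7) · 7 = 24.5.
With the floor, consumers buy 2 units at 12, so CS = ½ · (14 - 12) · 2 = 2.
Change in consumer surplus = 2 - 24.5 = -22.5.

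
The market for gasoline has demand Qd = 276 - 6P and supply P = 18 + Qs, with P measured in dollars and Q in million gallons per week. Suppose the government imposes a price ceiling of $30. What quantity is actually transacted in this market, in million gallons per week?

12

Rearranging supply gives Qs = P - 18. Setting quantity demanded equal to quantity supplied, 276 - 6P = P - 18, gives P* = 42 and Q* = 24.
Since 30 < 42, the ceiling is binding.
At P = 30: Qd = 276 - 6·30 = 96 and Qs = 30 - 18 = 12.
The quantity actually transacted is the short side, supply: 12.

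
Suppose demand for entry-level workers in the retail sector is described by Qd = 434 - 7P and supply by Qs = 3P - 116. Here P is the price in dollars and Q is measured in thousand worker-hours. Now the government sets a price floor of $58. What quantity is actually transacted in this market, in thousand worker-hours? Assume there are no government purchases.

28

Equilibrium: 434 - 7P = 3P - 116, so 550 = 10P and P* = 55, Q* = 49.
Because the floor (58) lies above the market-clearing price, it is binding.
At P = 58: Qd = 434 - 7·58 = 28 and Qs = 3·58 - 116 = 58.
The quantity actually transacted is the short side, demand: 28.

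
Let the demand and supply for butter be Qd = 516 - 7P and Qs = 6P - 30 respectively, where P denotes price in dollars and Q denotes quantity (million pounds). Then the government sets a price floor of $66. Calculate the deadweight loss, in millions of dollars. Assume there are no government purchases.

In a free market, 516 - 7P = 6P - 30 gives the equilibrium P* = 42, Q* = 222.
The floor of 66 is above the equilibrium price 42, so it binds.
At P = 66: Qd = 516 - 7·66 = 54 and Qs = 6·66 - 30 = 366.
Quantity traded falls to 54. At Q = 54 the demand price is (516 - 54)/7 = 66 and the supply price is (30 + 54)/6 = 14.
Deadweight loss = ½ · (66 - 14) · (222 - 54) = ½ · 52 · 168 = 4368.

4368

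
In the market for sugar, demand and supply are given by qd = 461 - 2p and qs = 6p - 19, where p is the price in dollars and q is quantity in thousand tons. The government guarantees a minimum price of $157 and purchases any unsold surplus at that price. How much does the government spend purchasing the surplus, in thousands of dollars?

Without the control the market clears where 461 - 2p = 6p - 19, i.e. p* = 60 and q* = 341.
Because the floor (157) lies above the market-clearing price, it is binding.
At p = 157: qd = 461 - 2·157 = 147 and qs = 6·157 - 19 = 923.
Surplus = qs - qd = 776.
Government expenditure = surplus × support price = 776 × 157 = 121832.

121832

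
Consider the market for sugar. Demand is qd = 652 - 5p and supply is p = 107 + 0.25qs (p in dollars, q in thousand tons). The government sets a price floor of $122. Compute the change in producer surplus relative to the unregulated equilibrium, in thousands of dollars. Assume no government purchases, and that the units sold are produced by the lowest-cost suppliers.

71.5

Rearranging supply gives qs = 4p - 428. Without the control the market clears where 652 - 5p = 4p - 428, i.e. p* = 120 and q* = 52.
Because the floor (122) lies above the market-clearing price, it is binding.
At p = 122: qd = 652 - 5·122 = 42 and qs = 4·122 - 428 = 60.
Producer surplus without the control is ½ · (120 - 107) · 52 = 338.
With the floor, 42 units are sold at 122. The supply price at q = 42 is 117.5, so PS = ½ · [(122 - 107) + (122 - 117.5)] · 42 = 409.5.
Change in producer surplus = 409.5 - 338 = 71.5.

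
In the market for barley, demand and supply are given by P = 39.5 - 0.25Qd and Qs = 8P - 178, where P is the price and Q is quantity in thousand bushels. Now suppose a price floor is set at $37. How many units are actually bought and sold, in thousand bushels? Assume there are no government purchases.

10

Rearranging demand gives Qd = 158 - 4P. Setting quantity demanded equal to quantity supplied, 158 - 4P = 8P - 178, gives P* = 28 and Q* = 46.
The floor of 37 is above the equilibrium price 28, so it binds.
At P = 37: Qd = 158 - 4·37 = 10 and Qs = 8·37 - 178 = 118.
The quantity actually transacted is the short side, demand: 10.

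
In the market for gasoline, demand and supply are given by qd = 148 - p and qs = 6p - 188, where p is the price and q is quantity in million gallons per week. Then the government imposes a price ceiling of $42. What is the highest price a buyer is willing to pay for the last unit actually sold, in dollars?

84

In a free market, 148 - p = 6p - 188 gives the equilibrium p* = 48, q* = 100.
Because the ceiling (42) lies below the market-clearing price, it is binding.
At p = 42: qd = 148 - 42 = 106 and qs = 6·42 - 188 = 64.
Only 64 units reach the market. On the demand curve, the marginal buyer's willingness to pay at q = 64 is (148 - 64) = 84.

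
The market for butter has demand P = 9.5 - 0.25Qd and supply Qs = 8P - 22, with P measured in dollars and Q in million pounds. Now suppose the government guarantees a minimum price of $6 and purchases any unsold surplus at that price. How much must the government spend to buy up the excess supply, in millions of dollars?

72

Rearranging demand gives Qd = 38 - 4P. In a free market, 38 - 4P = 8P - 22 gives the equilibrium P* = 5, Q* = 18.
The floor of 6 is above the equilibrium price 5, so it binds.
At P = 6: Qd = 38 - 4·6 = 14 and Qs = 8·6 - 22 = 26.
Surplus = Qs - Qd = 12.
Government expenditure = surplus × support price = 12 × 6 = 72.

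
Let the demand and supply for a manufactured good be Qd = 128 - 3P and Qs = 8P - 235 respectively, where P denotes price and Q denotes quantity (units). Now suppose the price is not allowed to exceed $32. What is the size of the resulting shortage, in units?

Setting quantity demanded equal to quantity supplied, 128 - 3P = 8P - 235, gives P* = 33 and Q* = 29.
Because the ceiling (32) lies below the market-clearing price, it is binding.
At P = 32: Qd = 128 - 3·32 = 32 and Qs = 8·32 - 235 = 21.
Shortage = Qd - Qs = 32 - 21 = 11.

11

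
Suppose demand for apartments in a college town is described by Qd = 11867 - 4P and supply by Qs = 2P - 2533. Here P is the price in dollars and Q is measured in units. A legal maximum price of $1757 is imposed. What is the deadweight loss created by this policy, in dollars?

620173.5

Equilibrium: 11867 - 4P = 2P - 2533, so 14400 = 6P and P* = 2400, Q* = 2267.
The ceiling of 1757 is below the equilibrium price 2400, so it binds.
At P = 1757: Qd = 11867 - 4·1757 = 4839 and Qs = 2·1757 - 2533 = 981.
Quantity traded falls to 981. At Q = 981 the demand price is (11867 - 981)/4 = 2721.5 and the supply price is (2533 + 981)/2 = 1757.
Deadweight loss = ½ · (2721.5 - 1757) · (2267 - 981) = ½ · 964.5 · 1286 = 620173.5.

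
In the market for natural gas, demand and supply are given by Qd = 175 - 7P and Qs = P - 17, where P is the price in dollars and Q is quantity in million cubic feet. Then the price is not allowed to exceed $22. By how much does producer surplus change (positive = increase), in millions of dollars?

Without the control the market clears where 175 - 7P = P - 17, i.e. P* = 24 and Q* = 7.
The ceiling of 22 is below the equilibrium price 24, so it binds.
At P = 22: Qd = 175 - 7·22 = 21 and Qs = 22 - 17 = 5.
Producer surplus without the control is ½ · (24 - 17) · 7 = 24.5.
With the ceiling, producers sell 5 units at 22, so PS = ½ · (22 - 17) · 5 = 12.5.
Change in producer surplus = 12.5 - 24.5 = -12.

-12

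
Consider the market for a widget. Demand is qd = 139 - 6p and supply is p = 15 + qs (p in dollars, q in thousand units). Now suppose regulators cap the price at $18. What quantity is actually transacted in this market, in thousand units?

Rearranging supply gives qs = p - 15. In a free market, 139 - 6p = p - 15 gives the equilibrium p* = 22, q* = 7.
The ceiling of 18 is below the equilibrium price 22, so it binds.
At p = 18: qd = 139 - 6·18 = 31 and qs = 18 - 15 = 3.
The quantity actually transacted is the short side, supply: 3.

3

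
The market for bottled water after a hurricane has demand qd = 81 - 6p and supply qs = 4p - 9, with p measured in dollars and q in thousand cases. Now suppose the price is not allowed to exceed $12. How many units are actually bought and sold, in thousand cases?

Equilibrium: 81 - 6p = 4p - 9, so 90 = 10p and p* = 9, q* = 27.
Since 12 is above p* = 9, the ceiling does not bind and the free-market outcome prevails.

27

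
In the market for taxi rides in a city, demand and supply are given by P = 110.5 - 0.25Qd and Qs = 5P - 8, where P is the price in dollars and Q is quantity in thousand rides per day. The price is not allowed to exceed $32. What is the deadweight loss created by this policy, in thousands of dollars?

1822.5

Rearranging demand gives Qd = 442 - 4P. Equilibrium: 442 - 4P = 5P - 8, so 450 = 9P and P* = 50, Q* = 242.
Because the ceiling (32) lies below the market-clearing price, it is binding.
At P = 32: Qd = 442 - 4·32 = 314 and Qs = 5·32 - 8 = 152.
Quantity traded falls to 152. At Q = 152 the demand price is (442 - 152)/4 = 72.5 and the supply price is (8 + 152)/5 = 32.
Deadweight loss = ½ · (72.5 - 32) · (242 - 152) = ½ · 40.5 · 90 = 1822.5.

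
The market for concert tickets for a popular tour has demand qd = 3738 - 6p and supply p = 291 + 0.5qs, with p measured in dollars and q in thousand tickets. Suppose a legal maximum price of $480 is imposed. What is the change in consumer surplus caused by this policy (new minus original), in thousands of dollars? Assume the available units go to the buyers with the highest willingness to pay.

21480

Rearranging supply gives qs = 2p - 582. Equilibrium: 3738 - 6p = 2p - 582, so 4320 = 8p and p* = 540, q* = 498.
The ceiling of 480 is below the equilibrium price 540, so it binds.
At p = 480: qd = 3738 - 6·480 = 858 and qs = 2·480 - 582 = 378.
Consumer surplus without the control is ½ · (623 - 540) · 498 = 20667.
With the ceiling, 378 units are sold at 480 (assume they go to the highest-value buyers). The demand price at q = 378 is 560, so CS = ½ · [(623 - 480) + (560 - 480)] · 378 = 42147.
Change in consumer surplus = 42147 - 20667 = 21480.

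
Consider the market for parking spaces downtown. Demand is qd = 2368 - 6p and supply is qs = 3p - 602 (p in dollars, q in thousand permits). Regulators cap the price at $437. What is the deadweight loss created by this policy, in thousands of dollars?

0

Equilibrium: 2368 - 6p = 3p - 602, so 2970 = 9p and p* = 330, q* = 388.
Since 437 is above p* = 330, the ceiling does not bind and the free-market outcome prevails.
Since the control does not bind, no trades are prevented and deadweight loss is zero.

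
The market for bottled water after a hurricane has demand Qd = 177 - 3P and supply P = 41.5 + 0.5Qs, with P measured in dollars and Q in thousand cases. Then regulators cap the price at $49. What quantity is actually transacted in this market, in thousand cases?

15

Rearranging supply gives Qs = 2P - 83. Equilibrium: 177 - 3P = 2P - 83, so 260 = 5P and P* = 52, Q* = 21.
Because the ceiling (49) lies below the market-clearing price, it is binding.
At P = 49: Qd = 177 - 3·49 = 30 and Qs = 2·49 - 83 = 15.
The quantity actually transacted is the short side, supply: 15.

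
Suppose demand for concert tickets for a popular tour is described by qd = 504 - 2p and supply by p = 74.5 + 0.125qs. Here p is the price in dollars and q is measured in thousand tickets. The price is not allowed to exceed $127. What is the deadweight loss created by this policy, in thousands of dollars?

Rearranging supply gives qs = 8p - 596. Setting quantity demanded equal to quantity supplied, 504 - 2p = 8p - 596, gives p* = 110 and q* = 284.
The ceiling of 127 is above the equilibrium price 110, so it is not binding; the market clears at p* = 110, q* = 284.
Since the control does not bind, no trades are prevented and deadweight loss is zero.

0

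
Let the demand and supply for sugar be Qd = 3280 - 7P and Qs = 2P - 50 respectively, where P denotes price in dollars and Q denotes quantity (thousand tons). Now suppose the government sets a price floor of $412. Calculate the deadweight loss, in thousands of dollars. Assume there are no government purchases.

27783

In a free market, 3280 - 7P = 2P - 50 gives the equilibrium P* = 370, Q* = 690.
Since 412 > 370, the floor is binding.
At P = 412: Qd = 3280 - 7·412 = 396 and Qs = 2·412 - 50 = 774.
Quantity traded falls to 396. At Q = 396 the demand price is (3280 - 396)/7 = 412 and the supply price is (50 + 396)/2 = 223.
Deadweight loss = ½ · (412 - 223) · (690 - 396) = ½ · 189 · 294 = 27783.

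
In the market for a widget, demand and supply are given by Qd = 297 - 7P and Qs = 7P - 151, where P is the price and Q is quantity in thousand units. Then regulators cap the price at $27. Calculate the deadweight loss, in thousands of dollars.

Equilibrium: 297 - 7P = 7P - 151, so 448 = 14P and P* = 32, Q* = 73.
The ceiling of 27 is below the equilibrium price 32, so it binds.
At P = 27: Qd = 297 - 7·27 = 108 and Qs = 7·27 - 151 = 38.
Quantity traded falls to 38. At Q = 38 the demand price is (297 - 38)/7 = 37 and the supply price is (151 + 38)/7 = 27.
Deadweight loss = ½ · (37 - 27) · (73 - 38) = ½ · 10 · 35 = 175.

175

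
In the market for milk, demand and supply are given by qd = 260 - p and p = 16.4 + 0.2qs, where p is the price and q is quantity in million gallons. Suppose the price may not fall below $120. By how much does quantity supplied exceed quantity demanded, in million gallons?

378

Rearranging supply gives qs = 5p - 82. Setting quantity demanded equal to quantity supplied, 260 - p = 5p - 82, gives p* = 57 and q* = 203.
The floor of 120 is above the equilibrium price 57, so it binds.
At p = 120: qd = 260 - 120 = 140 and qs = 5·120 - 82 = 518.
Surplus = qs - qd = 518 - 140 = 378.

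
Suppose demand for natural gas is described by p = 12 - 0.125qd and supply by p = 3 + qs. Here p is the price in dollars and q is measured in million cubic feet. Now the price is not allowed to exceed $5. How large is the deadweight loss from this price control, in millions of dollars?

20.25

Rearranging demand gives qd = 96 - 8p; rearranging supply gives qs = p - 3. Without the control the market clears where 96 - 8p = p - 3, i.e. p* = 11 and q* = 8.
Since 5 < 11, the ceiling is binding.
At p = 5: qd = 96 - 8·5 = 56 and qs = 5 - 3 = 2.
Quantity traded falls to 2. At q = 2 the demand price is (96 - 2)/8 = 11.75 and the supply price is 3 + 2 = 5.
Deadweight loss = ½ · (11.75 - 5) · (8 - 2) = ½ · 6.75 · 6 = 20.25.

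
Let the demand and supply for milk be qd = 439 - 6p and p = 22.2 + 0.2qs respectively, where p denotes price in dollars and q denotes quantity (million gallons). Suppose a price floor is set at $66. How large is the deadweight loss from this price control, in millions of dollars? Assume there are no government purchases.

Rearranging supply gives qs = 5p - 111. Equilibrium: 439 - 6p = 5p - 111, so 550 = 11p and p* = 50, q* = 139.
Since 66 > 50, the floor is binding.
At p = 66: qd = 439 - 6·66 = 43 and qs = 5·66 - 111 = 219.
Quantity traded falls to 43. At q = 43 the demand price is (439 - 43)/6 = 66 and the supply price is (111 + 43)/5 = 30.8.
Deadweight loss = ½ · (66 - 30.8) · (139 - 43) = ½ · 35.2 · 96 = 1689.6.

1689.6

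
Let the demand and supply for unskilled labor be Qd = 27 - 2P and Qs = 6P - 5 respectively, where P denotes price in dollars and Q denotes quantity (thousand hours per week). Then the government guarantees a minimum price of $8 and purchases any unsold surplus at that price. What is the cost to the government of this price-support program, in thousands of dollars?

256

Without the control the market clears where 27 - 2P = 6P - 5, i.e. P* = 4 and Q* = 19.
Since 8 > 4, the floor is binding.
At P = 8: Qd = 27 - 2·8 = 11 and Qs = 6·8 - 5 = 43.
Surplus = Qs - Qd = 32.
Government expenditure = surplus × support price = 32 × 8 = 256.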